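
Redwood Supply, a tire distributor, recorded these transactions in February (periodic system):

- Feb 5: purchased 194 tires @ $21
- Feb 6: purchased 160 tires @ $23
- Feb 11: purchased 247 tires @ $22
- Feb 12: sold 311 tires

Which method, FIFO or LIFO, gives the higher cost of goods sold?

LIFO

FIFO COGS: 194 @ $21 + 117 @ $23 = $6,765
LIFO COGS: 247 @ $22 + 64 @ $23 = $6,906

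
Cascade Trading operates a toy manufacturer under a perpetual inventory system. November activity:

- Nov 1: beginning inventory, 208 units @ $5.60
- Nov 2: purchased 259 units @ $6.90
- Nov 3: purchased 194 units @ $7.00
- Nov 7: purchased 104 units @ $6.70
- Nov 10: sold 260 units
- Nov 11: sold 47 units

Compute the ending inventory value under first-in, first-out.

Ending inventory = $3,158.80

Nov 10, 260 sold [FIFO — oldest first]: 208 @ $5.60 + 52 @ $6.90 = $1,523.60
Nov 11, 47 sold [FIFO — oldest first]: 47 @ $6.90 = $324.30
Total COGS = $1,523.60 + $324.30 = $1,847.90
Ending inventory: 160 @ $6.90 + 194 @ $7.00 + 104 @ $6.70 = $3,158.80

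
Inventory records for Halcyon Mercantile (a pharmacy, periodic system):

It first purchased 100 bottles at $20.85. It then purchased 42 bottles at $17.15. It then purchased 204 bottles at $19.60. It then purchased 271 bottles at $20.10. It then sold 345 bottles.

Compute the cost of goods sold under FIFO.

COGS = $6,784.10

Sale 1 (345) [FIFO — oldest first]: 100 @ $20.85 + 42 @ $17.15 + 203 @ $19.60 = $6,784.10
Ending inventory: 1 @ $19.60 + 271 @ $20.10 = $5,466.70
Check: goods available $12,250.80 = COGS $6,784.10 + ending $5,466.70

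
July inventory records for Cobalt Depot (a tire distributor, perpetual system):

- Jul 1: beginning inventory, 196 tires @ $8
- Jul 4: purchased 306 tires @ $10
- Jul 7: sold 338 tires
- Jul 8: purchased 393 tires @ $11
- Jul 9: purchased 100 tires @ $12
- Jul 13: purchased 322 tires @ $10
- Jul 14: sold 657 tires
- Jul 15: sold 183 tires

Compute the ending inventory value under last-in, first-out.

Ending inventory = $1,112

Jul 7, 338 sold [LIFO — newest first]: 306 @ $10 + 32 @ $8 = $3,316
Jul 14, 657 sold [LIFO — newest first]: 322 @ $10 + 100 @ $12 + 235 @ $11 = $7,005
Jul 15, 183 sold [LIFO — newest first]: 158 @ $11 + 25 @ $8 = $1,938
Total COGS = $3,316 + $7,005 + $1,938 = $12,259
Ending inventory: 139 @ $8 = $1,112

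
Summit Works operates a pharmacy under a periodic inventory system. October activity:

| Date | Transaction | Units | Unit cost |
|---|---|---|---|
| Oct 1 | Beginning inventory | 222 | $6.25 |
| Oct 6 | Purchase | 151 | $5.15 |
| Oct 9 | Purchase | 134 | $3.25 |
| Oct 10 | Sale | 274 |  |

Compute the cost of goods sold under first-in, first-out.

COGS = $1,655.30

Oct 10, 274 sold [FIFO — oldest first]: 222 @ $6.25 + 52 @ $5.15 = $1,655.30
Ending inventory: 99 @ $5.15 + 134 @ $3.25 = $945.35
Check: goods available $2,600.65 = COGS $1,655.30 + ending $945.35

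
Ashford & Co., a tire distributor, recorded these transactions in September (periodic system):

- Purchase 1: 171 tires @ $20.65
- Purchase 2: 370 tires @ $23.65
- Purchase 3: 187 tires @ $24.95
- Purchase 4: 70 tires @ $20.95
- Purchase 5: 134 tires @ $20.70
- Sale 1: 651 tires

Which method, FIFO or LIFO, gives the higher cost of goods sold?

FIFO COGS: 171 @ $20.65 + 370 @ $23.65 + 110 @ $24.95 = $15,026.15
LIFO COGS: 134 @ $20.70 + 70 @ $20.95 + 187 @ $24.95 + 260 @ $23.65 = $15,054.95

LIFO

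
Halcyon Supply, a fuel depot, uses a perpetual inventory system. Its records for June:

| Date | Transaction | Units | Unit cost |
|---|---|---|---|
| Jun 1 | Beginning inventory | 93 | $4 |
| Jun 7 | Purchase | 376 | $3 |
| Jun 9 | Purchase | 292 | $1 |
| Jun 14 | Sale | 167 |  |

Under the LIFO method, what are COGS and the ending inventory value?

Jun 14, 167 sold [LIFO — newest first]: 167 @ $1 = $167
Ending inventory: 93 @ $4 + 376 @ $3 + 125 @ $1 = $1,625

COGS = $167; ending inventory = $1,625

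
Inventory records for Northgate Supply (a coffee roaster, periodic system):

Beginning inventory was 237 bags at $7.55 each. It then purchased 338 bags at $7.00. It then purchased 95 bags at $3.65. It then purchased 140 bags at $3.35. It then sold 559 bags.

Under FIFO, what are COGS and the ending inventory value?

COGS = $4,043.35; ending inventory = $927.75

Sale 1 (559) [FIFO — oldest first]: 237 @ $7.55 + 322 @ $7.00 = $4,043.35
Ending inventory: 16 @ $7.00 + 95 @ $3.65 + 140 @ $3.35 = $927.75
Check: goods available $4,971.10 = COGS $4,043.35 + ending $927.75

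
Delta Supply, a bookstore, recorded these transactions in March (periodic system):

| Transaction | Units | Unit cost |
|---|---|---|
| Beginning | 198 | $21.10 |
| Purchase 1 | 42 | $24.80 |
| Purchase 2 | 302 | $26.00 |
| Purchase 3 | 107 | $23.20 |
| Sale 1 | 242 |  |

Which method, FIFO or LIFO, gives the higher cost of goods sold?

LIFO

FIFO COGS: 198 @ $21.10 + 42 @ $24.80 + 2 @ $26.00 = $5,271.40
LIFO COGS: 107 @ $23.20 + 135 @ $26.00 = $5,992.40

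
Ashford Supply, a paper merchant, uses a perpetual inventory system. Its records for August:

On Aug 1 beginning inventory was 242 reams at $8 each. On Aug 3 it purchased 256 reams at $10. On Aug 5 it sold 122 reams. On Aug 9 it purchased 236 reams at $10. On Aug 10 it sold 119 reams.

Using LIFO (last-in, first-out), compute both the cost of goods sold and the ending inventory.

Aug 5, 122 sold [LIFO — newest first]: 122 @ $10 = $1,220
Aug 10, 119 sold [LIFO — newest first]: 119 @ $10 = $1,190
Total COGS = $1,220 + $1,190 = $2,410
Ending inventory: 242 @ $8 + 134 @ $10 + 117 @ $10 = $4,446

COGS = $2,410; ending inventory = $4,446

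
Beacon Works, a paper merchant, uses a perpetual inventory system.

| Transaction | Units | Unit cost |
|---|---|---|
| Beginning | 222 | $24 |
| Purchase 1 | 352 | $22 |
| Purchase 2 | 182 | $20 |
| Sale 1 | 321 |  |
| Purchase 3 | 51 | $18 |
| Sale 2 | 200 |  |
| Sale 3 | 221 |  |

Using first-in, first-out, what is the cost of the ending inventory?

Sale 1 (321) [FIFO — oldest first]: 222 @ $24 + 99 @ $22 = $7,506
Sale 2 (200) [FIFO — oldest first]: 200 @ $22 = $4,400
Sale 3 (221) [FIFO — oldest first]: 53 @ $22 + 168 @ $20 = $4,526
Total COGS = $7,506 + $4,400 + $4,526 = $16,432
Ending inventory: 14 @ $20 + 51 @ $18 = $1,198
Check: goods available $17,630 = COGS $16,432 + ending $1,198

Ending inventory = $1,198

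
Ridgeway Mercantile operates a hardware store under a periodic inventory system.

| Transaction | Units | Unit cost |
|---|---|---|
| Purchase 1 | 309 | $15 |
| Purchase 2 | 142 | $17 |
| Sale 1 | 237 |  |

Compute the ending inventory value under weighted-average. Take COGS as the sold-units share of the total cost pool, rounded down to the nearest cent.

Sale 1, sell 237: 237/451 × $7,049.00 → $3,704.24
Ending inventory (cost pool remaining) = $3,344.76

Ending inventory = $3,344.76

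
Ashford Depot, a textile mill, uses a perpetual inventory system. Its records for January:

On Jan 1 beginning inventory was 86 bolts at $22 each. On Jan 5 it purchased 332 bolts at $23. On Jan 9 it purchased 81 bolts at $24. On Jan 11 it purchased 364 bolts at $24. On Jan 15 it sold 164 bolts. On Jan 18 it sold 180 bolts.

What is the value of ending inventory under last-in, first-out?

Ending inventory = $11,952

Jan 15, 164 sold [LIFO — newest first]: 164 @ $24 = $3,936
Jan 18, 180 sold [LIFO — newest first]: 180 @ $24 = $4,320
Total COGS = $3,936 + $4,320 = $8,256
Ending inventory: 86 @ $22 + 332 @ $23 + 81 @ $24 + 20 @ $24 = $11,952
Check: goods available $20,208 = COGS $8,256 + ending $11,952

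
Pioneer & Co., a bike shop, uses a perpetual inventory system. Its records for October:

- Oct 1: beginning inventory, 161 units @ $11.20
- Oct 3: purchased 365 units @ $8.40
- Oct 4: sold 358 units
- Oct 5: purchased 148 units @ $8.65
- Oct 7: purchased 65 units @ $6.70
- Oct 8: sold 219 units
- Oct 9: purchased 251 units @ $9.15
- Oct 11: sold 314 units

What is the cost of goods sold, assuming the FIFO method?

COGS = $7,975.70

Oct 4, 358 sold [FIFO — oldest first]: 161 @ $11.20 + 197 @ $8.40 = $3,458.00
Oct 8, 219 sold [FIFO — oldest first]: 168 @ $8.40 + 51 @ $8.65 = $1,852.35
Oct 11, 314 sold [FIFO — oldest first]: 97 @ $8.65 + 65 @ $6.70 + 152 @ $9.15 = $2,665.35
Total COGS = $3,458.00 + $1,852.35 + $2,665.35 = $7,975.70
Ending inventory: 99 @ $9.15 = $905.85
Check: goods available $8,881.55 = COGS $7,975.70 + ending $905.85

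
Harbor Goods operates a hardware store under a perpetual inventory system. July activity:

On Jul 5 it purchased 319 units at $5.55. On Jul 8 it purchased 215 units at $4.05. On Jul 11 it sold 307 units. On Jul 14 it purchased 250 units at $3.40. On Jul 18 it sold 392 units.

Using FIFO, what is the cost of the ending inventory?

Jul 11, 307 sold [FIFO — oldest first]: 307 @ $5.55 = $1,703.85
Jul 18, 392 sold [FIFO — oldest first]: 12 @ $5.55 + 215 @ $4.05 + 165 @ $3.40 = $1,498.35
Total COGS = $1,703.85 + $1,498.35 = $3,202.20
Ending inventory: 85 @ $3.40 = $289.00

Ending inventory = $289.00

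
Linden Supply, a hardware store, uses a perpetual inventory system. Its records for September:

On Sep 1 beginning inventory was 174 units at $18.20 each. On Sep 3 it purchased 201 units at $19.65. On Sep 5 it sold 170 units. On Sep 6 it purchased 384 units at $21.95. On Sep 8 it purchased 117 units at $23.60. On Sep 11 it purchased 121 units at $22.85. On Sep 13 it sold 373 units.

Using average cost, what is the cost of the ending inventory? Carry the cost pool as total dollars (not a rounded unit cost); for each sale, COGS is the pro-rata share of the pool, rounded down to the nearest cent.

After Sep 1: 174 on hand, pool $3,166.80 (≈ $18.2000 each)
After Sep 3: 375 on hand, pool $7,116.45 (≈ $18.9772 each)
Sep 5, sell 170: 170/375 × $7,116.45 → $3,226.12
After Sep 6: 589 on hand, pool $12,319.13 (≈ $20.9153 each)
After Sep 8: 706 on hand, pool $15,080.33 (≈ $21.3602 each)
After Sep 11: 827 on hand, pool $17,845.18 (≈ $21.5782 each)
Sep 13, sell 373: 373/827 × $17,845.18 → $8,048.67
Total COGS = $3,226.12 + $8,048.67 = $11,274.79
Ending inventory (cost pool remaining) = $9,796.51
Check: goods available $21,071.30 = COGS $11,274.79 + ending $9,796.51

Ending inventory = $9,796.51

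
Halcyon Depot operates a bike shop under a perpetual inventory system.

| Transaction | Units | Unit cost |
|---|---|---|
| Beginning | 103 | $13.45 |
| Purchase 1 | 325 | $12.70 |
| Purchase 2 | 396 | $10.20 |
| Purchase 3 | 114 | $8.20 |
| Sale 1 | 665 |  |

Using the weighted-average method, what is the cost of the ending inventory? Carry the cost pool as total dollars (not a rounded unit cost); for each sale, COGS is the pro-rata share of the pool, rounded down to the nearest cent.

After Beginning: 103 on hand, pool $1,385.35 (≈ $13.4500 each)
After Purchase 1: 428 on hand, pool $5,512.85 (≈ $12.8805 each)
After Purchase 2: 824 on hand, pool $9,552.05 (≈ $11.5923 each)
After Purchase 3: 938 on hand, pool $10,486.85 (≈ $11.1800 each)
Sale 1, sell 665: 665/938 × $10,486.85 → $7,434.70
Ending inventory (cost pool remaining) = $3,052.15

Ending inventory = $3,052.15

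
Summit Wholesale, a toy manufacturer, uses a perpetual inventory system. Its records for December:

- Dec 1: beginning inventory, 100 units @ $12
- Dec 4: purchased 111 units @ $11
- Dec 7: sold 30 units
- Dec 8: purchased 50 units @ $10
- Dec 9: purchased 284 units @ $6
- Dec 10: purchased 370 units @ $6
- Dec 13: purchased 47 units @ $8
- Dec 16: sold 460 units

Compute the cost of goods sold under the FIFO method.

Dec 7, 30 sold [FIFO — oldest first]: 30 @ $12 = $360
Dec 16, 460 sold [FIFO — oldest first]: 70 @ $12 + 111 @ $11 + 50 @ $10 + 229 @ $6 = $3,935
Total COGS = $360 + $3,935 = $4,295
Ending inventory: 55 @ $6 + 370 @ $6 + 47 @ $8 = $2,926

COGS = $4,295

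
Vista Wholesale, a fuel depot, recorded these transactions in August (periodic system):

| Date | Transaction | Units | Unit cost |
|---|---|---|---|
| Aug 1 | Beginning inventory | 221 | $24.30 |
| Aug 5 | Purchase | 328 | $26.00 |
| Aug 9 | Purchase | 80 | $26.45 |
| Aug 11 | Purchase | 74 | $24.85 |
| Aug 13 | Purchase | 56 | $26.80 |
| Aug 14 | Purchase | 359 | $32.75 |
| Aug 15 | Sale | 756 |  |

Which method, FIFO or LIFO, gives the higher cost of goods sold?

FIFO COGS: 221 @ $24.30 + 328 @ $26.00 + 80 @ $26.45 + 74 @ $24.85 + 53 @ $26.80 = $19,273.60
LIFO COGS: 359 @ $32.75 + 56 @ $26.80 + 74 @ $24.85 + 80 @ $26.45 + 187 @ $26.00 = $22,074.95

LIFO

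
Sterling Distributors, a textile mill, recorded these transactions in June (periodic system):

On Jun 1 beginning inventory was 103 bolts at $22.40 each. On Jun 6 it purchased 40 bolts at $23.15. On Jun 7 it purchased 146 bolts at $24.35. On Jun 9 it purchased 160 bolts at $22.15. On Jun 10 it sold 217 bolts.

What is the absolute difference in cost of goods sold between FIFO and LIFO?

$103.15

FIFO COGS: 103 @ $22.40 + 40 @ $23.15 + 74 @ $24.35 = $5,035.10
LIFO COGS: 160 @ $22.15 + 57 @ $24.35 = $4,931.95
Difference = |$5,035.10 − $4,931.95| = $103.15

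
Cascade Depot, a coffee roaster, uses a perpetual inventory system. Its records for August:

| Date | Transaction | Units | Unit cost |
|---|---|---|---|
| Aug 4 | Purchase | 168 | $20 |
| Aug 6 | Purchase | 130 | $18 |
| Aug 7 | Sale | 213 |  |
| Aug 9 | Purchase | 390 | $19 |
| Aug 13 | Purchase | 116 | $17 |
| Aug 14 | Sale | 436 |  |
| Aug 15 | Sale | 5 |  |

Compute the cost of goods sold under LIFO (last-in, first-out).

COGS = $12,147

Aug 7, 213 sold [LIFO — newest first]: 130 @ $18 + 83 @ $20 = $4,000
Aug 14, 436 sold [LIFO — newest first]: 116 @ $17 + 320 @ $19 = $8,052
Aug 15, 5 sold [LIFO — newest first]: 5 @ $19 = $95
Total COGS = $4,000 + $8,052 + $95 = $12,147
Ending inventory: 85 @ $20 + 65 @ $19 = $2,935
Check: goods available $15,082 = COGS $12,147 + ending $2,935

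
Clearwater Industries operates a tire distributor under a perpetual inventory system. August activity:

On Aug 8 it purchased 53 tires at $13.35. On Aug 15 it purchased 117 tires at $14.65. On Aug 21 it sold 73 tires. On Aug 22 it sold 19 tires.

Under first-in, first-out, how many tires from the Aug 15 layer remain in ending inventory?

Aug 21, 73 sold [FIFO — oldest first]: 53 @ $13.35 + 20 @ $14.65 = $1,000.55
Aug 22, 19 sold [FIFO — oldest first]: 19 @ $14.65 = $278.35
Total COGS = $1,000.55 + $278.35 = $1,278.90
Ending inventory: 78 @ $14.65 = $1,142.70

78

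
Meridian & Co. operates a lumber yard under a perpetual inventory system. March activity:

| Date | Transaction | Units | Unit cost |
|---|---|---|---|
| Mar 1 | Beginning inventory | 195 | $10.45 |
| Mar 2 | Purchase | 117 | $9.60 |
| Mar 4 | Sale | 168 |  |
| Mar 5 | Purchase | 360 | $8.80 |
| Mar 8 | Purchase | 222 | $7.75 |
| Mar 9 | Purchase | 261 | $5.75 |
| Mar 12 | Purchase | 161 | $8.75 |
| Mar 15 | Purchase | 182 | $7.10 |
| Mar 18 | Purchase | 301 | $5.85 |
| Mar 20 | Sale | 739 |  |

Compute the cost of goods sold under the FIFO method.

COGS = $8,124.20

Mar 4, 168 sold [FIFO — oldest first]: 168 @ $10.45 = $1,755.60
Mar 20, 739 sold [FIFO — oldest first]: 27 @ $10.45 + 117 @ $9.60 + 360 @ $8.80 + 222 @ $7.75 + 13 @ $5.75 = $6,368.60
Total COGS = $1,755.60 + $6,368.60 = $8,124.20
Ending inventory: 248 @ $5.75 + 161 @ $8.75 + 182 @ $7.10 + 301 @ $5.85 = $5,887.80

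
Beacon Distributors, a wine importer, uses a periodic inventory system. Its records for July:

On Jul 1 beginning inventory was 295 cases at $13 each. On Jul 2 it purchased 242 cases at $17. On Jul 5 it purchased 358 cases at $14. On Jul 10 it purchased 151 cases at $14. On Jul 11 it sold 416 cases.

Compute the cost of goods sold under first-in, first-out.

Jul 11, 416 sold [FIFO — oldest first]: 295 @ $13 + 121 @ $17 = $5,892
Ending inventory: 121 @ $17 + 358 @ $14 + 151 @ $14 = $9,183
Check: goods available $15,075 = COGS $5,892 + ending $9,183

COGS = $5,892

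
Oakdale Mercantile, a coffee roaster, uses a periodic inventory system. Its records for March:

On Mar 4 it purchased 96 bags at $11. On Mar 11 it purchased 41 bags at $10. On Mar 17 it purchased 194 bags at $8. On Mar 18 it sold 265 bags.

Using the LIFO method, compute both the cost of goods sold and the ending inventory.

Mar 18, 265 sold [LIFO — newest first]: 194 @ $8 + 41 @ $10 + 30 @ $11 = $2,292
Ending inventory: 66 @ $11 = $726
Check: goods available $3,018 = COGS $2,292 + ending $726

COGS = $2,292; ending inventory = $726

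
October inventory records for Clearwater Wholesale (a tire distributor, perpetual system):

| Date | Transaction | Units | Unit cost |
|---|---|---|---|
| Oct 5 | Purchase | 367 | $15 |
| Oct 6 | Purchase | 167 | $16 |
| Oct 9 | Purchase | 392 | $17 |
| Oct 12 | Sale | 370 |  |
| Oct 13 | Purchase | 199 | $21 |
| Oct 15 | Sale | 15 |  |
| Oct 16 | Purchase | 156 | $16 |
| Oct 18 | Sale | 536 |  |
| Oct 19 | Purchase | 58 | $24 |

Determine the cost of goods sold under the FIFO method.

COGS = $14,756

Oct 12, 370 sold [FIFO — oldest first]: 367 @ $15 + 3 @ $16 = $5,553
Oct 15, 15 sold [FIFO — oldest first]: 15 @ $16 = $240
Oct 18, 536 sold [FIFO — oldest first]: 149 @ $16 + 387 @ $17 = $8,963
Total COGS = $5,553 + $240 + $8,963 = $14,756
Ending inventory: 5 @ $17 + 199 @ $21 + 156 @ $16 + 58 @ $24 = $8,152
Check: goods available $22,908 = COGS $14,756 + ending $8,152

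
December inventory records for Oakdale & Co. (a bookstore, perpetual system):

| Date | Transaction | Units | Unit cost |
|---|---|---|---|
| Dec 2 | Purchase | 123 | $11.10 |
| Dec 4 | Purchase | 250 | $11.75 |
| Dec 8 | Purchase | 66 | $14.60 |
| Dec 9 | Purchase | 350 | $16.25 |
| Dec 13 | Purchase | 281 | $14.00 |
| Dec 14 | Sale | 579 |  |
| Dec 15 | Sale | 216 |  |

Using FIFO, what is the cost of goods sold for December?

COGS = $11,037.90

Dec 14, 579 sold [FIFO — oldest first]: 123 @ $11.10 + 250 @ $11.75 + 66 @ $14.60 + 140 @ $16.25 = $7,541.40
Dec 15, 216 sold [FIFO — oldest first]: 210 @ $16.25 + 6 @ $14.00 = $3,496.50
Total COGS = $7,541.40 + $3,496.50 = $11,037.90
Ending inventory: 275 @ $14.00 = $3,850.00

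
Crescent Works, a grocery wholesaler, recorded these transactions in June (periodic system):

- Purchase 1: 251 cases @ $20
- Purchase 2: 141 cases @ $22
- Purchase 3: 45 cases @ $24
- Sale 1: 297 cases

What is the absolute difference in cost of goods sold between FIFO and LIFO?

FIFO COGS: 251 @ $20 + 46 @ $22 = $6,032
LIFO COGS: 45 @ $24 + 141 @ $22 + 111 @ $20 = $6,402
Difference = |$6,032 − $6,402| = $370

$370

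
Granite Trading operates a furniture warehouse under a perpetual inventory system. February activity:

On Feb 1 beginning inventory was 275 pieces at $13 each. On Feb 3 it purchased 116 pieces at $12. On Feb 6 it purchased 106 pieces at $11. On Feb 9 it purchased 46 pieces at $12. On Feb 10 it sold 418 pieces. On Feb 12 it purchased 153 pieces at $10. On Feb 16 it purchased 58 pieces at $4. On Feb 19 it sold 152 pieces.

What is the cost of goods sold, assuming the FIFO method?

COGS = $6,955

Feb 10, 418 sold [FIFO — oldest first]: 275 @ $13 + 116 @ $12 + 27 @ $11 = $5,264
Feb 19, 152 sold [FIFO — oldest first]: 79 @ $11 + 46 @ $12 + 27 @ $10 = $1,691
Total COGS = $5,264 + $1,691 = $6,955
Ending inventory: 126 @ $10 + 58 @ $4 = $1,492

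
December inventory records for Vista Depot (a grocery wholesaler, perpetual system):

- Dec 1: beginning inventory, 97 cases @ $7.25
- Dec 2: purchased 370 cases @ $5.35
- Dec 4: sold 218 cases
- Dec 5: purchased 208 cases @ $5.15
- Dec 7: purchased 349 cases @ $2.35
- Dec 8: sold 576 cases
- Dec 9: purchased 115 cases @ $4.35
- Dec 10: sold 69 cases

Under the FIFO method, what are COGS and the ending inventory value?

Dec 4, 218 sold [FIFO — oldest first]: 97 @ $7.25 + 121 @ $5.35 = $1,350.60
Dec 8, 576 sold [FIFO — oldest first]: 249 @ $5.35 + 208 @ $5.15 + 119 @ $2.35 = $2,683.00
Dec 10, 69 sold [FIFO — oldest first]: 69 @ $2.35 = $162.15
Total COGS = $1,350.60 + $2,683.00 + $162.15 = $4,195.75
Ending inventory: 161 @ $2.35 + 115 @ $4.35 = $878.60
Check: goods available $5,074.35 = COGS $4,195.75 + ending $878.60

COGS = $4,195.75; ending inventory = $878.60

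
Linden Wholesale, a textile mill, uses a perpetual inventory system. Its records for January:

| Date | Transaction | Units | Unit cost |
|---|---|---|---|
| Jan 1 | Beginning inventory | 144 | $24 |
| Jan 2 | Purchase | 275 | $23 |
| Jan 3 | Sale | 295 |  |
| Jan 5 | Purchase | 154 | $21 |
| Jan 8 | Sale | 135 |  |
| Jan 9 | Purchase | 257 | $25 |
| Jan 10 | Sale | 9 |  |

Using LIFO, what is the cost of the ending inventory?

Ending inventory = $9,575

Jan 3, 295 sold [LIFO — newest first]: 275 @ $23 + 20 @ $24 = $6,805
Jan 8, 135 sold [LIFO — newest first]: 135 @ $21 = $2,835
Jan 10, 9 sold [LIFO — newest first]: 9 @ $25 = $225
Total COGS = $6,805 + $2,835 + $225 = $9,865
Ending inventory: 124 @ $24 + 19 @ $21 + 248 @ $25 = $9,575
Check: goods available $19,440 = COGS $9,865 + ending $9,575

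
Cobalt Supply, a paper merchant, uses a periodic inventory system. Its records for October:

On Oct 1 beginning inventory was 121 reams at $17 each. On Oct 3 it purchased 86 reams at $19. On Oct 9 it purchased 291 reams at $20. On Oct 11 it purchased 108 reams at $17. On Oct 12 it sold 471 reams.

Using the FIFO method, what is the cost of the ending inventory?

Ending inventory = $2,376

Oct 12, 471 sold [FIFO — oldest first]: 121 @ $17 + 86 @ $19 + 264 @ $20 = $8,971
Ending inventory: 27 @ $20 + 108 @ $17 = $2,376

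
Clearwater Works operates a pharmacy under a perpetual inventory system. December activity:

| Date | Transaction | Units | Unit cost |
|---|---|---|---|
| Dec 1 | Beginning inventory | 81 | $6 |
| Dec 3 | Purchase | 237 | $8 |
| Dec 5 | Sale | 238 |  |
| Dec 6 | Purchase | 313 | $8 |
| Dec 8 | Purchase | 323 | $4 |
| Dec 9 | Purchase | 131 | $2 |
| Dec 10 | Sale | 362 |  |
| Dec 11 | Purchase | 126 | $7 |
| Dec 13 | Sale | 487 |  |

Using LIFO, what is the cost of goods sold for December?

COGS = $6,490

Dec 5, 238 sold [LIFO — newest first]: 237 @ $8 + 1 @ $6 = $1,902
Dec 10, 362 sold [LIFO — newest first]: 131 @ $2 + 231 @ $4 = $1,186
Dec 13, 487 sold [LIFO — newest first]: 126 @ $7 + 92 @ $4 + 269 @ $8 = $3,402
Total COGS = $1,902 + $1,186 + $3,402 = $6,490
Ending inventory: 80 @ $6 + 44 @ $8 = $832
Check: goods available $7,322 = COGS $6,490 + ending $832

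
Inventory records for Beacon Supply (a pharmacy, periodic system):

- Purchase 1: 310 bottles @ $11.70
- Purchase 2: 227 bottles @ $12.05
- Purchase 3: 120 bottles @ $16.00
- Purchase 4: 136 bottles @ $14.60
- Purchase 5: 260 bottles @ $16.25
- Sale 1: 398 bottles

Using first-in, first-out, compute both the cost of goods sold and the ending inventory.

COGS = $4,687.40; ending inventory = $9,805.55

Sale 1 (398) [FIFO — oldest first]: 310 @ $11.70 + 88 @ $12.05 = $4,687.40
Ending inventory: 139 @ $12.05 + 120 @ $16.00 + 136 @ $14.60 + 260 @ $16.25 = $9,805.55
Check: goods available $14,492.95 = COGS $4,687.40 + ending $9,805.55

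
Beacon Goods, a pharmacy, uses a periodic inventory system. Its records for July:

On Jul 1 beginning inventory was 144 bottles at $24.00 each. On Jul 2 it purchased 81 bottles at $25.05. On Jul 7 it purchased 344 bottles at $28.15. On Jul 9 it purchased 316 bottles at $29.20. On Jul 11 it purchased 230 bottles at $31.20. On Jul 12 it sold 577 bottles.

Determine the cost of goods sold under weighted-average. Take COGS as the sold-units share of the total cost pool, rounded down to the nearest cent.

Jul 12, sell 577: 577/1115 × $31,571.85 → $16,338.07
Ending inventory (cost pool remaining) = $15,233.78

COGS = $16,338.07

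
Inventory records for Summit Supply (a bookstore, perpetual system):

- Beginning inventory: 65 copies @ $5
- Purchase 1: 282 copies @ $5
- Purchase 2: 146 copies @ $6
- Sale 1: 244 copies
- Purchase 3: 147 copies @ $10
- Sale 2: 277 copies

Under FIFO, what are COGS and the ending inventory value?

COGS = $2,891; ending inventory = $1,190

Sale 1 (244) [FIFO — oldest first]: 65 @ $5 + 179 @ $5 = $1,220
Sale 2 (277) [FIFO — oldest first]: 103 @ $5 + 146 @ $6 + 28 @ $10 = $1,671
Total COGS = $1,220 + $1,671 = $2,891
Ending inventory: 119 @ $10 = $1,190
Check: goods available $4,081 = COGS $2,891 + ending $1,190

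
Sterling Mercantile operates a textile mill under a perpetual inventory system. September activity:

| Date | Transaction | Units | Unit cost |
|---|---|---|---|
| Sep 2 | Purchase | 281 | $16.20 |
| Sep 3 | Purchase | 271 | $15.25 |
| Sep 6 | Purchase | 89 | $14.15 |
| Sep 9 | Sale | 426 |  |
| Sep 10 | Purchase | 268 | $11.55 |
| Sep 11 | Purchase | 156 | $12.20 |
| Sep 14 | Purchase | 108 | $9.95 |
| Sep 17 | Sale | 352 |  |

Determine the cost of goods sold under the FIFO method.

COGS = $11,526.65

Sep 9, 426 sold [FIFO — oldest first]: 281 @ $16.20 + 145 @ $15.25 = $6,763.45
Sep 17, 352 sold [FIFO — oldest first]: 126 @ $15.25 + 89 @ $14.15 + 137 @ $11.55 = $4,763.20
Total COGS = $6,763.45 + $4,763.20 = $11,526.65
Ending inventory: 131 @ $11.55 + 156 @ $12.20 + 108 @ $9.95 = $4,490.85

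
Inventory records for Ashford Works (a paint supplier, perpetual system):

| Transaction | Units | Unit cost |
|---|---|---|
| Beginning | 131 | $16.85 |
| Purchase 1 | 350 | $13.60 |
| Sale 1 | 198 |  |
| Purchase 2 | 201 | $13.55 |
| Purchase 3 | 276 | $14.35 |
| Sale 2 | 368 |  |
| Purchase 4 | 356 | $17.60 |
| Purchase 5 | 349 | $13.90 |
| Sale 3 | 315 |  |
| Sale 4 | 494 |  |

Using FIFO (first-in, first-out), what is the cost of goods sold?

Sale 1 (198) [FIFO — oldest first]: 131 @ $16.85 + 67 @ $13.60 = $3,118.55
Sale 2 (368) [FIFO — oldest first]: 283 @ $13.60 + 85 @ $13.55 = $5,000.55
Sale 3 (315) [FIFO — oldest first]: 116 @ $13.55 + 199 @ $14.35 = $4,427.45
Sale 4 (494) [FIFO — oldest first]: 77 @ $14.35 + 356 @ $17.60 + 61 @ $13.90 = $8,218.45
Total COGS = $3,118.55 + $5,000.55 + $4,427.45 + $8,218.45 = $20,765.00
Ending inventory: 288 @ $13.90 = $4,003.20
Check: goods available $24,768.20 = COGS $20,765.00 + ending $4,003.20

COGS = $20,765.00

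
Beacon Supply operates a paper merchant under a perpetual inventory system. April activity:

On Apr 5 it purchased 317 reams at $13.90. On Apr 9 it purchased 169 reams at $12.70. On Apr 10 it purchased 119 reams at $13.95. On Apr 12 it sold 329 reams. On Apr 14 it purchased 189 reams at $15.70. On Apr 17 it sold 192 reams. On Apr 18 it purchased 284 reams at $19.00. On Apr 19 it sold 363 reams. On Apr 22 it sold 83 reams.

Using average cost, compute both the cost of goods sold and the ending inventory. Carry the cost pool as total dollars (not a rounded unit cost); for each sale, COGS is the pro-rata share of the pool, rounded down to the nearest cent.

COGS = $14,715.10; ending inventory = $1,860.85

After Apr 5: 317 on hand, pool $4,406.30 (≈ $13.9000 each)
After Apr 9: 486 on hand, pool $6,552.60 (≈ $13.4827 each)
After Apr 10: 605 on hand, pool $8,212.65 (≈ $13.5746 each)
Apr 12, sell 329: 329/605 × $8,212.65 → $4,466.05
After Apr 14: 465 on hand, pool $6,713.90 (≈ $14.4385 each)
Apr 17, sell 192: 192/465 × $6,713.90 → $2,772.19
After Apr 18: 557 on hand, pool $9,337.71 (≈ $16.7643 each)
Apr 19, sell 363: 363/557 × $9,337.71 → $6,085.43
Apr 22, sell 83: 83/194 × $3,252.28 → $1,391.43
Total COGS = $4,466.05 + $2,772.19 + $6,085.43 + $1,391.43 = $14,715.10
Ending inventory (cost pool remaining) = $1,860.85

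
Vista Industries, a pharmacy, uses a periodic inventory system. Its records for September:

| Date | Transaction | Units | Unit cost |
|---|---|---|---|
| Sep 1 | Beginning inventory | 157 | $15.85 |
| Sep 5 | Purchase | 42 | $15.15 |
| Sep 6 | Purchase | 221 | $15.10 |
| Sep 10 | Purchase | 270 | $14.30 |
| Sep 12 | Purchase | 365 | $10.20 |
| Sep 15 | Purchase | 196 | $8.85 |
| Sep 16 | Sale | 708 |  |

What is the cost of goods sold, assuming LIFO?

Sep 16, 708 sold [LIFO — newest first]: 196 @ $8.85 + 365 @ $10.20 + 147 @ $14.30 = $7,559.70
Ending inventory: 157 @ $15.85 + 42 @ $15.15 + 221 @ $15.10 + 123 @ $14.30 = $8,220.75

COGS = $7,559.70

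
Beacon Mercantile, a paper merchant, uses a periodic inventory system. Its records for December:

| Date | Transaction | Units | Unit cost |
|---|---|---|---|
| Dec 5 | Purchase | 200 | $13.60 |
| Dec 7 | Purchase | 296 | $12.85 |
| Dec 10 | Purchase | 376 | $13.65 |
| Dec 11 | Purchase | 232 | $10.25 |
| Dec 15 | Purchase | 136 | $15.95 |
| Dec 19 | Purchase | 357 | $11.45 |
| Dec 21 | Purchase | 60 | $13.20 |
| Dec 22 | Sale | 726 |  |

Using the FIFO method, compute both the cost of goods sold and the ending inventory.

COGS = $9,663.10; ending inventory = $11,419.75

Dec 22, 726 sold [FIFO — oldest first]: 200 @ $13.60 + 296 @ $12.85 + 230 @ $13.65 = $9,663.10
Ending inventory: 146 @ $13.65 + 232 @ $10.25 + 136 @ $15.95 + 357 @ $11.45 + 60 @ $13.20 = $11,419.75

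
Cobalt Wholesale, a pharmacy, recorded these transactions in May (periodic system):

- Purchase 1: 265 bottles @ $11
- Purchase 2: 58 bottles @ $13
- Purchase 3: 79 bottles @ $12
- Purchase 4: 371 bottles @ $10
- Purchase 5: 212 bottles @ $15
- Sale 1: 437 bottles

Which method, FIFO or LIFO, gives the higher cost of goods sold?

LIFO

FIFO COGS: 265 @ $11 + 58 @ $13 + 79 @ $12 + 35 @ $10 = $4,967
LIFO COGS: 212 @ $15 + 225 @ $10 = $5,430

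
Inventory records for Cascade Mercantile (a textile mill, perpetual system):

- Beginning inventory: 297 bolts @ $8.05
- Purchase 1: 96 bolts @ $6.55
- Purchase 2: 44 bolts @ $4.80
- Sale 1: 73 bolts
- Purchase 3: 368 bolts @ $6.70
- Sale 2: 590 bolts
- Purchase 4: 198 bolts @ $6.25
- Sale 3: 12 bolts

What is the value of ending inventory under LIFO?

Sale 1 (73) [LIFO — newest first]: 44 @ $4.80 + 29 @ $6.55 = $401.15
Sale 2 (590) [LIFO — newest first]: 368 @ $6.70 + 67 @ $6.55 + 155 @ $8.05 = $4,152.20
Sale 3 (12) [LIFO — newest first]: 12 @ $6.25 = $75.00
Total COGS = $401.15 + $4,152.20 + $75.00 = $4,628.35
Ending inventory: 142 @ $8.05 + 186 @ $6.25 = $2,305.60
Check: goods available $6,933.95 = COGS $4,628.35 + ending $2,305.60

Ending inventory = $2,305.60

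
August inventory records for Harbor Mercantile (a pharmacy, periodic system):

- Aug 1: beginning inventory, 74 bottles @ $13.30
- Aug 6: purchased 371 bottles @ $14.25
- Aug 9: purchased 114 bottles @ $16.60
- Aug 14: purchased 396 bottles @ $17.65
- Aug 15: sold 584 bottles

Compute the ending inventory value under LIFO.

Aug 15, 584 sold [LIFO — newest first]: 396 @ $17.65 + 114 @ $16.60 + 74 @ $14.25 = $9,936.30
Ending inventory: 74 @ $13.30 + 297 @ $14.25 = $5,216.45
Check: goods available $15,152.75 = COGS $9,936.30 + ending $5,216.45

Ending inventory = $5,216.45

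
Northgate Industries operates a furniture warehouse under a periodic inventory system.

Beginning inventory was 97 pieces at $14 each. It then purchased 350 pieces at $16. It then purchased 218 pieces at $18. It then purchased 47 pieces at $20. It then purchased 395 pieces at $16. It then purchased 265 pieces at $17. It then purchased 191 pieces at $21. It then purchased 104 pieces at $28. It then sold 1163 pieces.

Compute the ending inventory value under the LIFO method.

Ending inventory = $7,984

Sale 1 (1163) [LIFO — newest first]: 104 @ $28 + 191 @ $21 + 265 @ $17 + 395 @ $16 + 47 @ $20 + 161 @ $18 = $21,586
Ending inventory: 97 @ $14 + 350 @ $16 + 57 @ $18 = $7,984
Check: goods available $29,570 = COGS $21,586 + ending $7,984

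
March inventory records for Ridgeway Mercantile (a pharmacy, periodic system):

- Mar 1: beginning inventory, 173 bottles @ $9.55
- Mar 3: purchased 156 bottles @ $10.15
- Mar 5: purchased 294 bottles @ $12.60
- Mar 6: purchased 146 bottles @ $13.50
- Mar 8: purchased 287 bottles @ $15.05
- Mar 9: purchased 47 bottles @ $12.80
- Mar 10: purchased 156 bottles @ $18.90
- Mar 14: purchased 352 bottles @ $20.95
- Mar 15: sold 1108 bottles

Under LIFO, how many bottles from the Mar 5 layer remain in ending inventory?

Mar 15, 1108 sold [LIFO — newest first]: 352 @ $20.95 + 156 @ $18.90 + 47 @ $12.80 + 287 @ $15.05 + 146 @ $13.50 + 120 @ $12.60 = $18,726.75
Ending inventory: 173 @ $9.55 + 156 @ $10.15 + 174 @ $12.60 = $5,427.95

174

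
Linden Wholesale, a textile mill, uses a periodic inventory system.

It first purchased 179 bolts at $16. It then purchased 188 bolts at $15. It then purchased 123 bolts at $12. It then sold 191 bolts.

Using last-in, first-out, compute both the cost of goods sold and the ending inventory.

Sale 1 (191) [LIFO — newest first]: 123 @ $12 + 68 @ $15 = $2,496
Ending inventory: 179 @ $16 + 120 @ $15 = $4,664
Check: goods available $7,160 = COGS $2,496 + ending $4,664

COGS = $2,496; ending inventory = $4,664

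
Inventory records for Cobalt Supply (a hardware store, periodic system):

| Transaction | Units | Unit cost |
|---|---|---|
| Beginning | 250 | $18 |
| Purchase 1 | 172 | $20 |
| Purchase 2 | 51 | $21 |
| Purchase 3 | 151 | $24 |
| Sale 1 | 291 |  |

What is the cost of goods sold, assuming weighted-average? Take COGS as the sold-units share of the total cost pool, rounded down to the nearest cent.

Sale 1, sell 291: 291/624 × $12,635.00 → $5,892.28
Ending inventory (cost pool remaining) = $6,742.72

COGS = $5,892.28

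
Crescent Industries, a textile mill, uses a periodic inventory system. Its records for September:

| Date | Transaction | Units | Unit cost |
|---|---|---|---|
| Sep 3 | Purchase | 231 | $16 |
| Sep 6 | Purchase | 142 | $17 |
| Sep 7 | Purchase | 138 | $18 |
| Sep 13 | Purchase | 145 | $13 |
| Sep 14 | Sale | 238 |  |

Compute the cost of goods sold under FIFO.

COGS = $3,815

Sep 14, 238 sold [FIFO — oldest first]: 231 @ $16 + 7 @ $17 = $3,815
Ending inventory: 135 @ $17 + 138 @ $18 + 145 @ $13 = $6,664
Check: goods available $10,479 = COGS $3,815 + ending $6,664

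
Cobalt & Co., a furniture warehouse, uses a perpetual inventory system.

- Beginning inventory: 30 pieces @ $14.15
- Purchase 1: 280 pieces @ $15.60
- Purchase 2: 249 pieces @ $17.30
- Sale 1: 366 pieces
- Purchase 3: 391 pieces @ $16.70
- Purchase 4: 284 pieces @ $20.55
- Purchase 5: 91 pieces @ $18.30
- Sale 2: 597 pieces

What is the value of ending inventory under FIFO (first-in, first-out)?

Sale 1 (366) [FIFO — oldest first]: 30 @ $14.15 + 280 @ $15.60 + 56 @ $17.30 = $5,761.30
Sale 2 (597) [FIFO — oldest first]: 193 @ $17.30 + 391 @ $16.70 + 13 @ $20.55 = $10,135.75
Total COGS = $5,761.30 + $10,135.75 = $15,897.05
Ending inventory: 271 @ $20.55 + 91 @ $18.30 = $7,234.35

Ending inventory = $7,234.35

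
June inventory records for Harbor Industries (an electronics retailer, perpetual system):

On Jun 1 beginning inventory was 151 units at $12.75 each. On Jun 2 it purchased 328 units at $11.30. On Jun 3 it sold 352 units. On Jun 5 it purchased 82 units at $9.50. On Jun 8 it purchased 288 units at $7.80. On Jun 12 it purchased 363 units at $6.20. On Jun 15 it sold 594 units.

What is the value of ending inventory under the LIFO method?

Jun 3, 352 sold [LIFO — newest first]: 328 @ $11.30 + 24 @ $12.75 = $4,012.40
Jun 15, 594 sold [LIFO — newest first]: 363 @ $6.20 + 231 @ $7.80 = $4,052.40
Total COGS = $4,012.40 + $4,052.40 = $8,064.80
Ending inventory: 127 @ $12.75 + 82 @ $9.50 + 57 @ $7.80 = $2,842.85
Check: goods available $10,907.65 = COGS $8,064.80 + ending $2,842.85

Ending inventory = $2,842.85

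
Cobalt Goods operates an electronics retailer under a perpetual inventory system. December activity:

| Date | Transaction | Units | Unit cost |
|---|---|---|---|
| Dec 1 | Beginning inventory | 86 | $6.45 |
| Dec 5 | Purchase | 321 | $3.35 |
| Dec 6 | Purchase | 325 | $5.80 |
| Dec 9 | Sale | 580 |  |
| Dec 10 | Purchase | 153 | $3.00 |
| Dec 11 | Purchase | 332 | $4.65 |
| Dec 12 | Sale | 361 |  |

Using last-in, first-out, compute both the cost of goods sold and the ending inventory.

Dec 9, 580 sold [LIFO — newest first]: 325 @ $5.80 + 255 @ $3.35 = $2,739.25
Dec 12, 361 sold [LIFO — newest first]: 332 @ $4.65 + 29 @ $3.00 = $1,630.80
Total COGS = $2,739.25 + $1,630.80 = $4,370.05
Ending inventory: 86 @ $6.45 + 66 @ $3.35 + 124 @ $3.00 = $1,147.80
Check: goods available $5,517.85 = COGS $4,370.05 + ending $1,147.80

COGS = $4,370.05; ending inventory = $1,147.80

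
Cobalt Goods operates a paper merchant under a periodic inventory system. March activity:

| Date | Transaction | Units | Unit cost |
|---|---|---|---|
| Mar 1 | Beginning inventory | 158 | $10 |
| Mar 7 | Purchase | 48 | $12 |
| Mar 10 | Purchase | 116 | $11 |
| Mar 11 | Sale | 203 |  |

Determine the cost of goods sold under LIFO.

COGS = $2,242

Mar 11, 203 sold [LIFO — newest first]: 116 @ $11 + 48 @ $12 + 39 @ $10 = $2,242
Ending inventory: 119 @ $10 = $1,190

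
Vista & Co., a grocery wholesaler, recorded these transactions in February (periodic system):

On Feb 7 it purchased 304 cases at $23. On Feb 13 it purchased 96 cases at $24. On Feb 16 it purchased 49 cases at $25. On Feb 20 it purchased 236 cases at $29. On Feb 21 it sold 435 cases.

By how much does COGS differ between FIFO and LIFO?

$1,444

FIFO COGS: 304 @ $23 + 96 @ $24 + 35 @ $25 = $10,171
LIFO COGS: 236 @ $29 + 49 @ $25 + 96 @ $24 + 54 @ $23 = $11,615
Difference = |$10,171 − $11,615| = $1,444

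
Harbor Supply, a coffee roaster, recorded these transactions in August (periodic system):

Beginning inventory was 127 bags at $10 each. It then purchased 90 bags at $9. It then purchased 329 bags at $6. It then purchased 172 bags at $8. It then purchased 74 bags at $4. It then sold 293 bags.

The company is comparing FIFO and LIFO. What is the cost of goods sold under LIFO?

COGS = $1,954

FIFO COGS: 127 @ $10 + 90 @ $9 + 76 @ $6 = $2,536
LIFO COGS: 74 @ $4 + 172 @ $8 + 47 @ $6 = $1,954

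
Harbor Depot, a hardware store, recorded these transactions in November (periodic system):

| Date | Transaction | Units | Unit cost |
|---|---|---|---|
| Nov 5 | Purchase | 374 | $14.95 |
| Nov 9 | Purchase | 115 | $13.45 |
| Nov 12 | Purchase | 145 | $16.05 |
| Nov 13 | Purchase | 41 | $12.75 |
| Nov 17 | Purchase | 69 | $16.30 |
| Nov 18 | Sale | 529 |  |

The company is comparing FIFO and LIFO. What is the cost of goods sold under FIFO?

FIFO COGS: 374 @ $14.95 + 115 @ $13.45 + 40 @ $16.05 = $7,780.05
LIFO COGS: 69 @ $16.30 + 41 @ $12.75 + 145 @ $16.05 + 115 @ $13.45 + 159 @ $14.95 = $7,898.50

COGS = $7,780.05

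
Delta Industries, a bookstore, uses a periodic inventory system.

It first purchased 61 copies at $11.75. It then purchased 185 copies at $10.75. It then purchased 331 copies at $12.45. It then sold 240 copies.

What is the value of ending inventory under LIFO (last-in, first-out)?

Ending inventory = $3,838.45

Sale 1 (240) [LIFO — newest first]: 240 @ $12.45 = $2,988.00
Ending inventory: 61 @ $11.75 + 185 @ $10.75 + 91 @ $12.45 = $3,838.45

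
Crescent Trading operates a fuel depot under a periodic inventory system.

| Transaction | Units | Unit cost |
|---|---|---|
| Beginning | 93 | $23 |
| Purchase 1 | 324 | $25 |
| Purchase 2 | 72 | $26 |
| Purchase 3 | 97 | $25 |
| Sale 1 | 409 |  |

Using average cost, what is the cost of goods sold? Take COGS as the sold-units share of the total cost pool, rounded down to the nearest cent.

Sale 1, sell 409: 409/586 × $14,536.00 → $10,145.43
Ending inventory (cost pool remaining) = $4,390.57

COGS = $10,145.43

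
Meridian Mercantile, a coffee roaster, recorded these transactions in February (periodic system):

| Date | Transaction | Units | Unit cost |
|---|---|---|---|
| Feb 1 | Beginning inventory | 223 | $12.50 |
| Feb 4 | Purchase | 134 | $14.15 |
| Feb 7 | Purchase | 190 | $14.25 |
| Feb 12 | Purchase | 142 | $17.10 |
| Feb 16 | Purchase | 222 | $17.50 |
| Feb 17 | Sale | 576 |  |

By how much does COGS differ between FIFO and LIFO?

$1,445.00

FIFO COGS: 223 @ $12.50 + 134 @ $14.15 + 190 @ $14.25 + 29 @ $17.10 = $7,887.00
LIFO COGS: 222 @ $17.50 + 142 @ $17.10 + 190 @ $14.25 + 22 @ $14.15 = $9,332.00
Difference = |$7,887.00 − $9,332.00| = $1,445.00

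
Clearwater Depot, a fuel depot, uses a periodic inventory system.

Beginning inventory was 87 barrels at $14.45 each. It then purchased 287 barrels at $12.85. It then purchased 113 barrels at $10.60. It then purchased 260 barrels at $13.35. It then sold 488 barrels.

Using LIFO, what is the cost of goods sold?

COGS = $6,146.55

Sale 1 (488) [LIFO — newest first]: 260 @ $13.35 + 113 @ $10.60 + 115 @ $12.85 = $6,146.55
Ending inventory: 87 @ $14.45 + 172 @ $12.85 = $3,467.35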